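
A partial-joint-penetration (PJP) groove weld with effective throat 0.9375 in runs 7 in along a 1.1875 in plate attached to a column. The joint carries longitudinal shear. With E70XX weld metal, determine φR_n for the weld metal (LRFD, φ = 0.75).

E70XX → F_EXX = 70 ksi.
Effective throat (given) t_e = 0.9375 in.
A_we = 0.9375 × 7 = 6.562 in².
F_nw = 0.6 F_EXX = 42 ksi.
φR_n = 0.75 × 42 × 6.562 = 206.7 kip.

φR_n ≈ 207 kip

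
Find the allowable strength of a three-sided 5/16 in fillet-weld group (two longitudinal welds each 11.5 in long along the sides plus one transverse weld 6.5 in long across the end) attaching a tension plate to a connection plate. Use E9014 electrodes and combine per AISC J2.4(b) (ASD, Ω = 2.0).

R_n/Ω ≈ 176 kips

E90XX → F_EXX = 90 ksi.
t_e = 0.707 × 0.3125 = 0.2209 in.
R_nwl = 0.6 × 90 × 0.2209 × 23 = 274.4 kips (longitudinal, 2 welds).
R_nwt = 0.6 × 90 × 0.2209 × 6.5 = 77.55 kips (transverse, base value).
(i) R_nwl + R_nwt = 352 kips; (ii) 0.85 R_nwl + 1.5 R_nwt = 349.6 kips.
R_n = max = 352 kips [governs: (i)]; R_n/Ω = 176 kips.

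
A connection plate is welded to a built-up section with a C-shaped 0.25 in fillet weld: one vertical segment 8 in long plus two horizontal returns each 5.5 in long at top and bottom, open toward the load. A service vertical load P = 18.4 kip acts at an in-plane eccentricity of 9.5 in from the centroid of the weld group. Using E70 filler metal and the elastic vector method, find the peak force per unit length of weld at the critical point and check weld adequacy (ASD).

f_max ≈ 4.21 kip/in; NOT adequate

E70XX → F_EXX = 70 ksi.
Total weld length L_w = 19 in. Treat welds as unit-width lines.
Centroid: x̄ = 2×5.5×2.75 / 19 = 1.592 in from the vertical weld.
Polar moment about centroid: J = I_x + I_y = [8³/12 + 2×5.5×4²] + [8×1.592² + 2(5.5³/12 + 5.5×1.158²)] = 281.4 in³.
Direct shear f_v = P/L_w = 18.4 / 19 = 0.9684 kip/in (vertical).
Torsion M = P·e = 18.4 × 9.5 = 174.8 kip·in.
Critical point at (x, y) = (3.908, 4) from centroid. f_tx = M·y/J = 2.485 kip/in; f_ty = M·x/J = 2.427 kip/in.
Resultant f_max = √[f_tx² + (f_v + f_ty)²] = √[2.485² + (0.9684 + 2.427)²] = 4.208 kip/in.
Capacity per unit length: r_n/Ω = (1/2.0) × 0.6 × 70 × (0.707 × 0.25) = 3.712 kip/in.
4.208 > 3.712 → NOT adequate.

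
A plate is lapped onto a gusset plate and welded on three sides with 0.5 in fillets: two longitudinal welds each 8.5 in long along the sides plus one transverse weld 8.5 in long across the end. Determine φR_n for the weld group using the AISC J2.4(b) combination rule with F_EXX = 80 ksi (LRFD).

t_e = 0.707 × 0.5 = 0.3535 in.
R_nwl = 0.6 × 80 × 0.3535 × 17 = 288.5 kip (longitudinal, 2 welds).
R_nwt = 0.6 × 80 × 0.3535 × 8.5 = 144.2 kip (transverse, base value).
(i) R_nwl + R_nwt = 432.7 kip; (ii) 0.85 R_nwl + 1.5 R_nwt = 461.5 kip.
R_n = max = 461.5 kip [governs: (ii)]; φR_n = 346.1 kip.

φR_n ≈ 346 kip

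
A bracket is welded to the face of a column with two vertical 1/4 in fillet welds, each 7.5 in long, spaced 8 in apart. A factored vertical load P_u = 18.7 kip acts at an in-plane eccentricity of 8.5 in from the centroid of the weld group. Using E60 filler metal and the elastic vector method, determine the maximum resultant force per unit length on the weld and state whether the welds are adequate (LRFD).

f_max ≈ 3.81 kip/in; adequate

E60XX → F_EXX = 60 ksi.
Total weld length L_w = 15 in. Treat welds as unit-width lines.
Polar moment about centroid: J = 2[d³/12 + d(b/2)²] = 2[7.5³/12 + 7.5×4²] = 310.3 in³.
Direct shear f_v = P/L_w = 18.7 / 15 = 1.247 kip/in (vertical).
Torsion M = P·e = 18.7 × 8.5 = 158.95 kip·in.
Critical point at (x, y) = (4, 3.75) from centroid. f_tx = M·y/J = 1.921 kip/in; f_ty = M·x/J = 2.049 kip/in.
Resultant f_max = √[f_tx² + (f_v + f_ty)²] = √[1.921² + (1.247 + 2.049)²] = 3.815 kip/in.
Capacity per unit length: φr_n = 0.75 × 0.6 × 60 × (0.707 × 0.25) = 4.772 kip/in.
3.815 ≤ 4.772 → adequate.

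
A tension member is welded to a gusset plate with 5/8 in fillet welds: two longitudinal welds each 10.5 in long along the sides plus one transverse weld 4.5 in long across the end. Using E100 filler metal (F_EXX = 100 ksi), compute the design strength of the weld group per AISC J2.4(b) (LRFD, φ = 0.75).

t_e = 0.707 × 0.625 = 0.4419 in.
R_nwl = 0.6 × 100 × 0.4419 × 21 = 556.8 kips (longitudinal, 2 welds).
R_nwt = 0.6 × 100 × 0.4419 × 4.5 = 119.3 kips (transverse, base value).
(i) R_nwl + R_nwt = 676.1 kips; (ii) 0.85 R_nwl + 1.5 R_nwt = 652.2 kips.
R_n = max = 676.1 kips [governs: (i)]; φR_n = 507.1 kips.

φR_n ≈ 507 kips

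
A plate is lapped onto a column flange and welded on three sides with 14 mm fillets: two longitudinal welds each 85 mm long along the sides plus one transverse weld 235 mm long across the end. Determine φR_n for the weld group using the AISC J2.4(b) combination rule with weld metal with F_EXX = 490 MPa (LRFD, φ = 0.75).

φR_n ≈ 1080 kN

t_e = 0.707 × 14 = 9.898 mm.
R_nwl = 0.6 × 490 × 9.898 × 170 × 10⁻³ = 494.7 kN (longitudinal, 2 welds).
R_nwt = 0.6 × 490 × 9.898 × 235 × 10⁻³ = 683.9 kN (transverse, base value).
(i) R_nwl + R_nwt = 1179 kN; (ii) 0.85 R_nwl + 1.5 R_nwt = 1446 kN.
R_n = max = 1446 kN [governs: (ii)]; φR_n = 1085 kN.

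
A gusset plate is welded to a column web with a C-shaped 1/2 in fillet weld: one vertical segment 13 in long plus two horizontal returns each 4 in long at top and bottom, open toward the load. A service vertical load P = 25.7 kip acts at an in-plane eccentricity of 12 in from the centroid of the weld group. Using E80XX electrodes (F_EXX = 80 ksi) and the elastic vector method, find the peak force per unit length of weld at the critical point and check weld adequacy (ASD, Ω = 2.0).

f_max ≈ 4.73 kip/in; adequate

Total weld length L_w = 21 in. Treat welds as unit-width lines.
Centroid: x̄ = 2×4×2 / 21 = 0.7619 in from the vertical weld.
Polar moment about centroid: J = I_x + I_y = [13³/12 + 2×4×6.5²] + [13×0.7619² + 2(4³/12 + 4×1.238²)] = 551.6 in³.
Direct shear f_v = P/L_w = 25.7 / 21 = 1.224 kip/in (vertical).
Torsion M = P·e = 25.7 × 12 = 308.4 kip·in.
Critical point at (x, y) = (3.238, 6.5) from centroid. f_tx = M·y/J = 3.634 kip/in; f_ty = M·x/J = 1.811 kip/in.
Resultant f_max = √[f_tx² + (f_v + f_ty)²] = √[3.634² + (1.224 + 1.811)²] = 4.735 kip/in.
Capacity per unit length: r_n/Ω = (1/2.0) × 0.6 × 80 × (0.707 × 0.5) = 8.484 kip/in.
4.735 ≤ 8.484 → adequate.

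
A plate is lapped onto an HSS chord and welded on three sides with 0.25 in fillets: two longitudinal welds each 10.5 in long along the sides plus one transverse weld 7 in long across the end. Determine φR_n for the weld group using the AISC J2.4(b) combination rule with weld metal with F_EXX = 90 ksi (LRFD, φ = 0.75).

φR_n ≈ 203 kip

t_e = 0.707 × 0.25 = 0.1767 in.
R_nwl = 0.6 × 90 × 0.1767 × 21 = 200.4 kip (longitudinal, 2 welds).
R_nwt = 0.6 × 90 × 0.1767 × 7 = 66.81 kip (transverse, base value).
(i) R_nwl + R_nwt = 267.2 kip; (ii) 0.85 R_nwl + 1.5 R_nwt = 270.6 kip.
R_n = max = 270.6 kip [governs: (ii)]; φR_n = 202.9 kip.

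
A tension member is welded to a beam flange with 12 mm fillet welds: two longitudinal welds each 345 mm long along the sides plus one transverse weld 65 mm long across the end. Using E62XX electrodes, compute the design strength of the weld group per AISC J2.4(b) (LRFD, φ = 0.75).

E62XX → F_EXX = 620 MPa.
t_e = 0.707 × 12 = 8.484 mm.
R_nwl = 0.6 × 620 × 8.484 × 690 × 10⁻³ = 2178 kN (longitudinal, 2 welds).
R_nwt = 0.6 × 620 × 8.484 × 65 × 10⁻³ = 205.1 kN (transverse, base value).
(i) R_nwl + R_nwt = 2383 kN; (ii) 0.85 R_nwl + 1.5 R_nwt = 2159 kN.
R_n = max = 2383 kN [governs: (i)]; φR_n = 1787 kN.

φR_n ≈ 1790 kN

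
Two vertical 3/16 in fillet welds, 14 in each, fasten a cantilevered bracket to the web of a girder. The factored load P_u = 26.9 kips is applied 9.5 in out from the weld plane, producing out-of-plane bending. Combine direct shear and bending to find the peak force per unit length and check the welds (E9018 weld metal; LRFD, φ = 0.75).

f_max ≈ 4.03 kip/in; adequate

E90XX → F_EXX = 90 ksi.
L_w = 2 × 14 = 28 in; section modulus (unit throat) S = 2 × L²/6 = 65.33 in².
Direct shear f_v = P/L_w = 26.9/28 = 0.9607 kip/in.
Moment M = P × e = 26.9 × 9.5 = 255.55 kip·in; bending f_b = M/S = 3.911 kip/in.
f_max = √(f_v² + f_b²) = √(0.9607² + 3.911²) = 4.028 kip/in.
φr_n = 0.75 × 0.6 × 90 × (0.707 × 0.1875) = 5.369 kip/in → adequate.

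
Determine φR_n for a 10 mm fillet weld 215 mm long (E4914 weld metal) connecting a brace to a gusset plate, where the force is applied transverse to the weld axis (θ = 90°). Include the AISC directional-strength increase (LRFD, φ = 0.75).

E49XX → F_EXX = 490 MPa.
t_e = 0.707 × 10 = 7.07 mm; A_we = 7.07 × 215 = 1520 mm².
Directional factor: 1.0 + 0.5 sin^1.5(90°) = 1.5.
F_nw = 0.6 × 490 × 1.5 = 441 MPa.
φR_n = 0.75 × 441 × 1520 × 10⁻³ = 502.8 kN.

φR_n ≈ 503 kN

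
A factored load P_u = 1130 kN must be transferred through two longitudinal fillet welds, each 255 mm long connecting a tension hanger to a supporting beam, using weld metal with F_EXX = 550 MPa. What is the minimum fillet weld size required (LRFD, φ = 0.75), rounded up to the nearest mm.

Total weld length L = 510 mm.
Required throat t_e = P_u / (φ × 0.6 F_EXX × L) = 1130 / (0.75 × 0.6 × 550 × 510 × 10⁻³) = 8.952 mm.
Required leg w = t_e / 0.707 = 12.66 mm → use 13 mm.

w = 13 mm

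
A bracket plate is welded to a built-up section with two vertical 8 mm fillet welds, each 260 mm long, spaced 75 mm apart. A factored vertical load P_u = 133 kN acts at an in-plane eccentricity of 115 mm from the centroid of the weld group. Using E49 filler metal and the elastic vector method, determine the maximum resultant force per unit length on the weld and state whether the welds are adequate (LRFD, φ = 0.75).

E49XX → F_EXX = 490 MPa.
Total weld length L_w = 520 mm. Treat welds as unit-width lines.
Polar moment about centroid: J = 2[d³/12 + d(b/2)²] = 2[260³/12 + 260×37.5²] = 3661000 mm³.
Direct shear f_v = P/L_w = 133×10³ / 520 = 255.8 N/mm (vertical).
Torsion M = P·e = 133×10³ × 115 = 15295000 N·mm.
Critical point at (x, y) = (37.5, 130) from centroid. f_tx = M·y/J = 543.2 N/mm; f_ty = M·x/J = 156.7 N/mm.
Resultant f_max = √[f_tx² + (f_v + f_ty)²] = √[543.2² + (255.8 + 156.7)²] = 682 N/mm.
Capacity per unit length: φr_n = 0.75 × 0.6 × 490 × (0.707 × 8) = 1247 N/mm.
682 ≤ 1247 → adequate.

f_max ≈ 682 N/mm; adequate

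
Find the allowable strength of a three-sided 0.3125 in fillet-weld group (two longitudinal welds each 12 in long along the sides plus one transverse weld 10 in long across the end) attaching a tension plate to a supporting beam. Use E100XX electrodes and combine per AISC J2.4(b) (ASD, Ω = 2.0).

R_n/Ω ≈ 235 kips

E100XX → F_EXX = 100 ksi.
t_e = 0.707 × 0.3125 = 0.2209 in.
R_nwl = 0.6 × 100 × 0.2209 × 24 = 318.1 kips (longitudinal, 2 welds).
R_nwt = 0.6 × 100 × 0.2209 × 10 = 132.6 kips (transverse, base value).
(i) R_nwl + R_nwt = 450.7 kips; (ii) 0.85 R_nwl + 1.5 R_nwt = 469.3 kips.
R_n = max = 469.3 kips [governs: (ii)]; R_n/Ω = 234.6 kips.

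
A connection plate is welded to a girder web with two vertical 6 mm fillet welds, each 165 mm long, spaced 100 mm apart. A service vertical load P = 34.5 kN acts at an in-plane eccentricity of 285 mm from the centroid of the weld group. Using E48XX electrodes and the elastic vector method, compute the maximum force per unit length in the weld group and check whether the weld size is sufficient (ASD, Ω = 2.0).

E48XX → F_EXX = 480 MPa.
Total weld length L_w = 330 mm. Treat welds as unit-width lines.
Polar moment about centroid: J = 2[d³/12 + d(b/2)²] = 2[165³/12 + 165×50²] = 1574000 mm³.
Direct shear f_v = P/L_w = 34.5×10³ / 330 = 104.5 N/mm (vertical).
Torsion M = P·e = 34.5×10³ × 285 = 9832500 N·mm.
Critical point at (x, y) = (50, 82.5) from centroid. f_tx = M·y/J = 515.5 N/mm; f_ty = M·x/J = 312.4 N/mm.
Resultant f_max = √[f_tx² + (f_v + f_ty)²] = √[515.5² + (104.5 + 312.4)²] = 663 N/mm.
Capacity per unit length: r_n/Ω = (1/2.0) × 0.6 × 480 × (0.707 × 6) = 610.8 N/mm.
663 > 610.8 → NOT adequate.

f_max ≈ 663 N/mm; NOT adequate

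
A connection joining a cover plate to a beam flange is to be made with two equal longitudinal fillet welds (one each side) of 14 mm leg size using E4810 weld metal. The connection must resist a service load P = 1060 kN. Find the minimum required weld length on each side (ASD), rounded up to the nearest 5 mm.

L = 375 mm on each side

E48XX → F_EXX = 480 MPa.
Throat t_e = 0.707 × 14 = 9.898 mm.
r_n/Ω = (0.6 × 480 × 9.898) / 2.0 = 1425 N/mm = 1.425 kN/mm.
L_req = P / (r_n/Ω) = 1060 / 1.425 = 743.7 mm total.
Per side: 743.7 / 2 = 371.8 mm.
Round up → use L = 375 mm on each side.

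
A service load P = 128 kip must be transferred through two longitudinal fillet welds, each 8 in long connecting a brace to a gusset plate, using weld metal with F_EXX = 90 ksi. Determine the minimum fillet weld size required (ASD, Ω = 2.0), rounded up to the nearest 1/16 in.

Total weld length L = 16 in.
Required throat t_e = P × Ω / (0.6 F_EXX × L) = 128 × 2.0 / (0.6 × 90 × 16) = 0.2963 in.
Required leg w = t_e / 0.707 = 0.4191 in → use 7/16 in.

w = 7/16 in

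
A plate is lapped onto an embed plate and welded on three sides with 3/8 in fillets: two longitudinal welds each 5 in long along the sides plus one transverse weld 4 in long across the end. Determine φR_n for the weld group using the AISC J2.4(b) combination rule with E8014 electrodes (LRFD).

E80XX → F_EXX = 80 ksi.
t_e = 0.707 × 0.375 = 0.2651 in.
R_nwl = 0.6 × 80 × 0.2651 × 10 = 127.3 kip (longitudinal, 2 welds).
R_nwt = 0.6 × 80 × 0.2651 × 4 = 50.9 kip (transverse, base value).
(i) R_nwl + R_nwt = 178.2 kip; (ii) 0.85 R_nwl + 1.5 R_nwt = 184.5 kip.
R_n = max = 184.5 kip [governs: (ii)]; φR_n = 138.4 kip.

φR_n ≈ 138 kip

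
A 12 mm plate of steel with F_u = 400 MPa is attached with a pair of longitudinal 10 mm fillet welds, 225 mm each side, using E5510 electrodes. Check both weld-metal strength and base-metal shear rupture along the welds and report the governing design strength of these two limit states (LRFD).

E55XX → F_EXX = 550 MPa.
t_e = 0.707 × 10 = 7.07 mm; L = 450 mm.
Weld metal: φR_n = 0.75 × 0.6 × 550 × 7.07 × 450 × 10⁻³ = 787.4 kN.
Base metal (shear rupture): φR_n = 0.75 × 0.6 × 400 × 12 × 450 × 10⁻³ = 972 kN.
Governing: weld metal.

φR_n ≈ 787 kN (weld metal governs)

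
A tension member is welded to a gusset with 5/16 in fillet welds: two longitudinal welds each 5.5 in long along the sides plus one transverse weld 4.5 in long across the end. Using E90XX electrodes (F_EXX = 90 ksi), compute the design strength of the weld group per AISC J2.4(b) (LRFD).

t_e = 0.707 × 0.3125 = 0.2209 in.
R_nwl = 0.6 × 90 × 0.2209 × 11 = 131.2 kip (longitudinal, 2 welds).
R_nwt = 0.6 × 90 × 0.2209 × 4.5 = 53.69 kip (transverse, base value).
(i) R_nwl + R_nwt = 184.9 kip; (ii) 0.85 R_nwl + 1.5 R_nwt = 192.1 kip.
R_n = max = 192.1 kip [governs: (ii)]; φR_n = 144.1 kip.

φR_n ≈ 144 kip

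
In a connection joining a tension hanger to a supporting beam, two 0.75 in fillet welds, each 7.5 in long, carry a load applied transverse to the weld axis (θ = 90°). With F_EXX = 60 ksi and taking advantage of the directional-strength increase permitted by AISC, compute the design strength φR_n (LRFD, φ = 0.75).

t_e = 0.707 × 0.75 = 0.5302 in; A_we = 0.5302 × 15 = 7.954 in².
Directional factor: 1.0 + 0.5 sin^1.5(90°) = 1.5.
F_nw = 0.6 × 60 × 1.5 = 54 ksi.
φR_n = 0.75 × 54 × 7.954 = 322.1 kip.

φR_n ≈ 322 kip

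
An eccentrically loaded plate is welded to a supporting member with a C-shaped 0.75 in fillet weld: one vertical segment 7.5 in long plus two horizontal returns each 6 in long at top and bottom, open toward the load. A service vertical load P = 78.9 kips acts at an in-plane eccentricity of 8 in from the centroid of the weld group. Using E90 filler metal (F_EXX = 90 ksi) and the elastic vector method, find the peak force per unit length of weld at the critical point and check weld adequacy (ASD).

f_max ≈ 15.8 kip/in; NOT adequate

Total weld length L_w = 19.5 in. Treat welds as unit-width lines.
Centroid: x̄ = 2×6×3 / 19.5 = 1.846 in from the vertical weld.
Polar moment about centroid: J = I_x + I_y = [7.5³/12 + 2×6×3.75²] + [7.5×1.846² + 2(6³/12 + 6×1.154²)] = 281.4 in³.
Direct shear f_v = P/L_w = 78.9 / 19.5 = 4.046 kip/in (vertical).
Torsion M = P·e = 78.9 × 8 = 631.2 kip·in.
Critical point at (x, y) = (4.154, 3.75) from centroid. f_tx = M·y/J = 8.41 kip/in; f_ty = M·x/J = 9.316 kip/in.
Resultant f_max = √[f_tx² + (f_v + f_ty)²] = √[8.41² + (4.046 + 9.316)²] = 15.79 kip/in.
Capacity per unit length: r_n/Ω = (1/2.0) × 0.6 × 90 × (0.707 × 0.75) = 14.32 kip/in.
15.79 > 14.32 → NOT adequate.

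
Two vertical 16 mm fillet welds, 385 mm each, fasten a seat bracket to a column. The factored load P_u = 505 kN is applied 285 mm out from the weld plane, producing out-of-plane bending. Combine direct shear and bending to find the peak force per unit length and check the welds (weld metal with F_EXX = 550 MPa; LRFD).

L_w = 2 × 385 = 770 mm; section modulus (unit throat) S = 2 × L²/6 = 49410 mm².
Direct shear f_v = P/L_w = 505×10³/770 = 655.8 N/mm.
Moment M = P × e = 505×10³ × 285 = 143920000 N·mm; bending f_b = M/S = 2913 N/mm.
f_max = √(f_v² + f_b²) = √(655.8² + 2913²) = 2986 N/mm.
φr_n = 0.75 × 0.6 × 550 × (0.707 × 16) = 2800 N/mm → NOT adequate.

f_max ≈ 2990 N/mm; NOT adequate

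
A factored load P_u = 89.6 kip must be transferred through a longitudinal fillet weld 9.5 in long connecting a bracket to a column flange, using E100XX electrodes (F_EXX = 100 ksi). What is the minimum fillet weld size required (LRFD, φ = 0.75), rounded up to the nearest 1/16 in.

Total weld length L = 9.5 in.
Required throat t_e = P_u / (φ × 0.6 F_EXX × L) = 89.6 / (0.75 × 0.6 × 100 × 9.5) = 0.2096 in.
Required leg w = t_e / 0.707 = 0.2965 in → use 5/16 in.

w = 5/16 in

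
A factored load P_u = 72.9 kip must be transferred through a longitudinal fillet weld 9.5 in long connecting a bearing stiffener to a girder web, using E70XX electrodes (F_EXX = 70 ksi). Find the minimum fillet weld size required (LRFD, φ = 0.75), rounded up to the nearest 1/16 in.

w = 3/8 in

Total weld length L = 9.5 in.
Required throat t_e = P_u / (φ × 0.6 F_EXX × L) = 72.9 / (0.75 × 0.6 × 70 × 9.5) = 0.2436 in.
Required leg w = t_e / 0.707 = 0.3446 in → use 3/8 in.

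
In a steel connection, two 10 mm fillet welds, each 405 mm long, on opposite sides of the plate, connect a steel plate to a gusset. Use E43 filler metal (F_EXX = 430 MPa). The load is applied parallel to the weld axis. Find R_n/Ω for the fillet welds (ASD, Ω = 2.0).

R_n/Ω ≈ 739 kN

Effective throat t_e = 0.707 × 10 = 7.07 mm.
Total length L = 810 mm; A_we = 7.07 × 810 = 5727 mm².
F_nw = 0.6 F_EXX = 0.6 × 430 = 258 MPa.
R_n = 258 × 5727 × 10⁻³ = 1477 kN; R_n/Ω = 1477/2.0 = 738.7 kN.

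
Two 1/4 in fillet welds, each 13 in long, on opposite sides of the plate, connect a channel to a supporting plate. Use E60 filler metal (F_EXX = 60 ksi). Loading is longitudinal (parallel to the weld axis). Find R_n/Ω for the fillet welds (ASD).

Effective throat t_e = 0.707 × 0.25 = 0.1767 in.
Total length L = 26 in; A_we = 0.1767 × 26 = 4.595 in².
F_nw = 0.6 F_EXX = 0.6 × 60 = 36 ksi.
R_n = 36 × 4.595 = 165.4 kips; R_n/Ω = 165.4/2.0 = 82.72 kips.

R_n/Ω ≈ 82.7 kips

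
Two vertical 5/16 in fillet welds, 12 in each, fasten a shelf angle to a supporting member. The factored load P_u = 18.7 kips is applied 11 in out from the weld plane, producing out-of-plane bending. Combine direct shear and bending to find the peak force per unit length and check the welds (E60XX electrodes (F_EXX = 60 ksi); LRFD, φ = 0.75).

f_max ≈ 4.36 kip/in; adequate

L_w = 2 × 12 = 24 in; section modulus (unit throat) S = 2 × L²/6 = 48 in².
Direct shear f_v = P/L_w = 18.7/24 = 0.7792 kip/in.
Moment M = P × e = 18.7 × 11 = 205.7 kip·in; bending f_b = M/S = 4.285 kip/in.
f_max = √(f_v² + f_b²) = √(0.7792² + 4.285²) = 4.356 kip/in.
φr_n = 0.75 × 0.6 × 60 × (0.707 × 0.3125) = 5.965 kip/in → adequate.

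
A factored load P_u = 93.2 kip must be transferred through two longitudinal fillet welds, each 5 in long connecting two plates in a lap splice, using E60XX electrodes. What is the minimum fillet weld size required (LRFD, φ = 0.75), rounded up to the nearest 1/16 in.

E60XX → F_EXX = 60 ksi.
Total weld length L = 10 in.
Required throat t_e = P_u / (φ × 0.6 F_EXX × L) = 93.2 / (0.75 × 0.6 × 60 × 10) = 0.3452 in.
Required leg w = t_e / 0.707 = 0.4882 in → use 1/2 in.

w = 1/2 in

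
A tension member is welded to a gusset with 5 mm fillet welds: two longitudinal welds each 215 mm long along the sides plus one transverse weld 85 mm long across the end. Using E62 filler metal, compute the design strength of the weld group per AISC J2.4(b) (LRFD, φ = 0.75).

φR_n ≈ 508 kN

E62XX → F_EXX = 620 MPa.
t_e = 0.707 × 5 = 3.535 mm.
R_nwl = 0.6 × 620 × 3.535 × 430 × 10⁻³ = 565.5 kN (longitudinal, 2 welds).
R_nwt = 0.6 × 620 × 3.535 × 85 × 10⁻³ = 111.8 kN (transverse, base value).
(i) R_nwl + R_nwt = 677.2 kN; (ii) 0.85 R_nwl + 1.5 R_nwt = 648.3 kN.
R_n = max = 677.2 kN [governs: (i)]; φR_n = 507.9 kN.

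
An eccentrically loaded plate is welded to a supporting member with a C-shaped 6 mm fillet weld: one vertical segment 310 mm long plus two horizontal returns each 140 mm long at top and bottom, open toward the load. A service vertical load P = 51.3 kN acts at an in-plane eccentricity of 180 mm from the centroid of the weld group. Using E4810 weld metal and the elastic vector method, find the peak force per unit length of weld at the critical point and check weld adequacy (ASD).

E48XX → F_EXX = 480 MPa.
Total weld length L_w = 590 mm. Treat welds as unit-width lines.
Centroid: x̄ = 2×140×70 / 590 = 33.22 mm from the vertical weld.
Polar moment about centroid: J = I_x + I_y = [310³/12 + 2×140×155²] + [310×33.22² + 2(140³/12 + 140×36.78²)] = 10390000 mm³.
Direct shear f_v = P/L_w = 51.3×10³ / 590 = 86.95 N/mm (vertical).
Torsion M = P·e = 51.3×10³ × 180 = 9234000 N·mm.
Critical point at (x, y) = (106.8, 155) from centroid. f_tx = M·y/J = 137.8 N/mm; f_ty = M·x/J = 94.92 N/mm.
Resultant f_max = √[f_tx² + (f_v + f_ty)²] = √[137.8² + (86.95 + 94.92)²] = 228.2 N/mm.
Capacity per unit length: r_n/Ω = (1/2.0) × 0.6 × 480 × (0.707 × 6) = 610.8 N/mm.
228.2 ≤ 610.8 → adequate.

f_max ≈ 228 N/mm; adequate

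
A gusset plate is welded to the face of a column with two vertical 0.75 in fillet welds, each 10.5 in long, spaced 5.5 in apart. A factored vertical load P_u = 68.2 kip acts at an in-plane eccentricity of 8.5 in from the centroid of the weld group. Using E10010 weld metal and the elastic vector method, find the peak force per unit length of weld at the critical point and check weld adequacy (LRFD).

f_max ≈ 11.6 kip/in; adequate

E100XX → F_EXX = 100 ksi.
Total weld length L_w = 21 in. Treat welds as unit-width lines.
Polar moment about centroid: J = 2[d³/12 + d(b/2)²] = 2[10.5³/12 + 10.5×2.75²] = 351.8 in³.
Direct shear f_v = P/L_w = 68.2 / 21 = 3.248 kip/in (vertical).
Torsion M = P·e = 68.2 × 8.5 = 579.7 kip·in.
Critical point at (x, y) = (2.75, 5.25) from centroid. f_tx = M·y/J = 8.652 kip/in; f_ty = M·x/J = 4.532 kip/in.
Resultant f_max = √[f_tx² + (f_v + f_ty)²] = √[8.652² + (3.248 + 4.532)²] = 11.64 kip/in.
Capacity per unit length: φr_n = 0.75 × 0.6 × 100 × (0.707 × 0.75) = 23.86 kip/in.
11.64 ≤ 23.86 → adequate.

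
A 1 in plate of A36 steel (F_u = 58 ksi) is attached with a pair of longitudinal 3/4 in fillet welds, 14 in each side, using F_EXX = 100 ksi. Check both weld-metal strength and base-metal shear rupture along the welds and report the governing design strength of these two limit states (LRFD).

φR_n ≈ 668 kip (weld metal governs)

t_e = 0.707 × 0.75 = 0.5302 in; L = 28 in.
Weld metal: φR_n = 0.75 × 0.6 × 100 × 0.5302 × 28 = 668.1 kip.
Base metal (shear rupture): φR_n = 0.75 × 0.6 × 58 × 1 × 28 = 730.8 kip.
Governing: weld metal.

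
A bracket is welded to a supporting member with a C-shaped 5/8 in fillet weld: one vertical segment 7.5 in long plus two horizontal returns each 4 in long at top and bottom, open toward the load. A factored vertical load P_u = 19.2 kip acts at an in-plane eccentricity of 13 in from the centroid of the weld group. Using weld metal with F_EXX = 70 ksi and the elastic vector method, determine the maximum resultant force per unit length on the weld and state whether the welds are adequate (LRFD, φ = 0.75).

f_max ≈ 7.7 kip/in; adequate

Total weld length L_w = 15.5 in. Treat welds as unit-width lines.
Centroid: x̄ = 2×4×2 / 15.5 = 1.032 in from the vertical weld.
Polar moment about centroid: J = I_x + I_y = [7.5³/12 + 2×4×3.75²] + [7.5×1.032² + 2(4³/12 + 4×0.9677²)] = 173.8 in³.
Direct shear f_v = P/L_w = 19.2 / 15.5 = 1.239 kip/in (vertical).
Torsion M = P·e = 19.2 × 13 = 249.6 kip·in.
Critical point at (x, y) = (2.968, 3.75) from centroid. f_tx = M·y/J = 5.385 kip/in; f_ty = M·x/J = 4.262 kip/in.
Resultant f_max = √[f_tx² + (f_v + f_ty)²] = √[5.385² + (1.239 + 4.262)²] = 7.698 kip/in.
Capacity per unit length: φr_n = 0.75 × 0.6 × 70 × (0.707 × 0.625) = 13.92 kip/in.
7.698 ≤ 13.92 → adequate.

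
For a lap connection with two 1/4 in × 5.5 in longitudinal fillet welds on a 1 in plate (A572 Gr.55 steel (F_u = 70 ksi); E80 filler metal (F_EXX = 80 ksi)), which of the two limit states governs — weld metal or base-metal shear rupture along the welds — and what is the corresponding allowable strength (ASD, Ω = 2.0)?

R_n/Ω ≈ 46.7 kips (weld metal governs)

t_e = 0.707 × 0.25 = 0.1767 in; L = 11 in.
Weld metal: R_n/Ω = (1/2.0) × 0.6 × 80 × 0.1767 × 11 = 46.66 kips.
Base metal (shear rupture): R_n/Ω = (1/2.0) × 0.6 × 70 × 1 × 11 = 231 kips.
Governing: weld metal.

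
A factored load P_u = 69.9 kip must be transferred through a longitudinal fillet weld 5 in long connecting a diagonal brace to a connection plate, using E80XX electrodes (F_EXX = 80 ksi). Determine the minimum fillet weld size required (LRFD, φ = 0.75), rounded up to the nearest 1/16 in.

Total weld length L = 5 in.
Required throat t_e = P_u / (φ × 0.6 F_EXX × L) = 69.9 / (0.75 × 0.6 × 80 × 5) = 0.3883 in.
Required leg w = t_e / 0.707 = 0.5493 in → use 9/16 in.

w = 9/16 in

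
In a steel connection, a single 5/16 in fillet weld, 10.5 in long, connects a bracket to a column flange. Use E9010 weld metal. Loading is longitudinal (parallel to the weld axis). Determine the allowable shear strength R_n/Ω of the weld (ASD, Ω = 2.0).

E90XX → F_EXX = 90 ksi.
Effective throat t_e = 0.707 × 0.3125 = 0.2209 in.
Total length L = 10.5 in; A_we = 0.2209 × 10.5 = 2.32 in².
F_nw = 0.6 F_EXX = 0.6 × 90 = 54 ksi.
R_n = 54 × 2.32 = 125.3 kip; R_n/Ω = 125.3/2.0 = 62.64 kip.

R_n/Ω ≈ 62.6 kip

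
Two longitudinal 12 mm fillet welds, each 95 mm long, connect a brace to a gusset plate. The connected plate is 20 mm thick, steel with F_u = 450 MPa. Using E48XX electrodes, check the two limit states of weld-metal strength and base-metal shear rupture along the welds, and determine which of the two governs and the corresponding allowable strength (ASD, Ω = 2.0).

R_n/Ω ≈ 232 kN (weld metal governs)

E48XX → F_EXX = 480 MPa.
t_e = 0.707 × 12 = 8.484 mm; L = 190 mm.
Weld metal: R_n/Ω = (1/2.0) × 0.6 × 480 × 8.484 × 190 × 10⁻³ = 232.1 kN.
Base metal (shear rupture): R_n/Ω = (1/2.0) × 0.6 × 450 × 20 × 190 × 10⁻³ = 513 kN.
Governing: weld metal.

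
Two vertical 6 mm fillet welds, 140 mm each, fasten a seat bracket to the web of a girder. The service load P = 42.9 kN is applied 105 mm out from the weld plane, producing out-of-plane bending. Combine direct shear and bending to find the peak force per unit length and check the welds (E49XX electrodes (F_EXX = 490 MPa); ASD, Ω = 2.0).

f_max ≈ 706 N/mm; NOT adequate

L_w = 2 × 140 = 280 mm; section modulus (unit throat) S = 2 × L²/6 = 6533 mm².
Direct shear f_v = P/L_w = 42.9×10³/280 = 153.2 N/mm.
Moment M = P × e = 42.9×10³ × 105 = 4504500 N·mm; bending f_b = M/S = 689.5 N/mm.
f_max = √(f_v² + f_b²) = √(153.2² + 689.5²) = 706.3 N/mm.
r_n/Ω = (1/2.0) × 0.6 × 490 × (0.707 × 6) = 623.6 N/mm → NOT adequate.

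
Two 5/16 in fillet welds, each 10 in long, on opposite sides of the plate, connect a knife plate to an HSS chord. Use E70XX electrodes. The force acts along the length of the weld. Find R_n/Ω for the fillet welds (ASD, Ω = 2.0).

E70XX → F_EXX = 70 ksi.
Effective throat t_e = 0.707 × 0.3125 = 0.2209 in.
Total length L = 20 in; A_we = 0.2209 × 20 = 4.419 in².
F_nw = 0.6 F_EXX = 0.6 × 70 = 42 ksi.
R_n = 42 × 4.419 = 185.6 kips; R_n/Ω = 185.6/2.0 = 92.79 kips.

R_n/Ω ≈ 92.8 kips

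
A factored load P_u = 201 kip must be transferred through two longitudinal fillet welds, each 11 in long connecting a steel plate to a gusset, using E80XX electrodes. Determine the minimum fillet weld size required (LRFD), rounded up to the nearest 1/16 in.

E80XX → F_EXX = 80 ksi.
Total weld length L = 22 in.
Required throat t_e = P_u / (φ × 0.6 F_EXX × L) = 201 / (0.75 × 0.6 × 80 × 22) = 0.2538 in.
Required leg w = t_e / 0.707 = 0.359 in → use 3/8 in.

w = 3/8 in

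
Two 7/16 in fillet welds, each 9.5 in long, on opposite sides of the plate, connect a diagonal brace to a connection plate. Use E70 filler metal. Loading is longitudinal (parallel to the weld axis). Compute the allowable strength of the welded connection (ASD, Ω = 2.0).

E70XX → F_EXX = 70 ksi.
Effective throat t_e = 0.707 × 0.4375 = 0.3093 in.
Total length L = 19 in; A_we = 0.3093 × 19 = 5.877 in².
F_nw = 0.6 F_EXX = 0.6 × 70 = 42 ksi.
R_n = 42 × 5.877 = 246.8 kips; R_n/Ω = 246.8/2.0 = 123.4 kips.

R_n/Ω ≈ 123 kips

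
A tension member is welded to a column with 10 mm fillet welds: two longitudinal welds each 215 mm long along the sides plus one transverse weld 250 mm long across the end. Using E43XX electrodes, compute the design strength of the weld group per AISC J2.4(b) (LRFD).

E43XX → F_EXX = 430 MPa.
t_e = 0.707 × 10 = 7.07 mm.
R_nwl = 0.6 × 430 × 7.07 × 430 × 10⁻³ = 784.3 kN (longitudinal, 2 welds).
R_nwt = 0.6 × 430 × 7.07 × 250 × 10⁻³ = 456 kN (transverse, base value).
(i) R_nwl + R_nwt = 1240 kN; (ii) 0.85 R_nwl + 1.5 R_nwt = 1351 kN.
R_n = max = 1351 kN [governs: (ii)]; φR_n = 1013 kN.

φR_n ≈ 1010 kN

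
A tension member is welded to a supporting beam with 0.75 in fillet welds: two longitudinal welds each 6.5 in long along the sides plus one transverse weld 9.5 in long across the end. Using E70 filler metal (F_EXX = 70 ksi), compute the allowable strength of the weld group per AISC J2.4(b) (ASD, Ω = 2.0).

R_n/Ω ≈ 282 kips

t_e = 0.707 × 0.75 = 0.5302 in.
R_nwl = 0.6 × 70 × 0.5302 × 13 = 289.5 kips (longitudinal, 2 welds).
R_nwt = 0.6 × 70 × 0.5302 × 9.5 = 211.6 kips (transverse, base value).
(i) R_nwl + R_nwt = 501.1 kips; (ii) 0.85 R_nwl + 1.5 R_nwt = 563.4 kips.
R_n = max = 563.4 kips [governs: (ii)]; R_n/Ω = 281.7 kips.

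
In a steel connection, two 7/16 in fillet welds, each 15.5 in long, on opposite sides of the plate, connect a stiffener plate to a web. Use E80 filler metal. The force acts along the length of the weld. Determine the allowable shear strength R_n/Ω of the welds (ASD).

E80XX → F_EXX = 80 ksi.
Effective throat t_e = 0.707 × 0.4375 = 0.3093 in.
Total length L = 31 in; A_we = 0.3093 × 31 = 9.589 in².
F_nw = 0.6 F_EXX = 0.6 × 80 = 48 ksi.
R_n = 48 × 9.589 = 460.3 kip; R_n/Ω = 460.3/2.0 = 230.1 kip.

R_n/Ω ≈ 230 kip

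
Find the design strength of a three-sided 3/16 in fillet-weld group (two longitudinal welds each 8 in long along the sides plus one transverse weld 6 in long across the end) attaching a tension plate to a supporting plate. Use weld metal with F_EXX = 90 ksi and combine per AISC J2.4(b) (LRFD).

t_e = 0.707 × 0.1875 = 0.1326 in.
R_nwl = 0.6 × 90 × 0.1326 × 16 = 114.5 kip (longitudinal, 2 welds).
R_nwt = 0.6 × 90 × 0.1326 × 6 = 42.95 kip (transverse, base value).
(i) R_nwl + R_nwt = 157.5 kip; (ii) 0.85 R_nwl + 1.5 R_nwt = 161.8 kip.
R_n = max = 161.8 kip [governs: (ii)]; φR_n = 121.3 kip.

φR_n ≈ 121 kip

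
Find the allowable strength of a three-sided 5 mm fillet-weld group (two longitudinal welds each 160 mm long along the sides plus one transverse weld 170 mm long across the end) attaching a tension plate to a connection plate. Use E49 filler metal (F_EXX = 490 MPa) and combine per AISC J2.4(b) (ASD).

R_n/Ω ≈ 274 kN

t_e = 0.707 × 5 = 3.535 mm.
R_nwl = 0.6 × 490 × 3.535 × 320 × 10⁻³ = 332.6 kN (longitudinal, 2 welds).
R_nwt = 0.6 × 490 × 3.535 × 170 × 10⁻³ = 176.7 kN (transverse, base value).
(i) R_nwl + R_nwt = 509.3 kN; (ii) 0.85 R_nwl + 1.5 R_nwt = 547.7 kN.
R_n = max = 547.7 kN [governs: (ii)]; R_n/Ω = 273.9 kN.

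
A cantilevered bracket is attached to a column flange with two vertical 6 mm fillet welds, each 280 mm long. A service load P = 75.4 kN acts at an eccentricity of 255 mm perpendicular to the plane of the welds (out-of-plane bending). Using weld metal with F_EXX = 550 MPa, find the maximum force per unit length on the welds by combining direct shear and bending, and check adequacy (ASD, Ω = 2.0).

L_w = 2 × 280 = 560 mm; section modulus (unit throat) S = 2 × L²/6 = 26130 mm².
Direct shear f_v = P/L_w = 75.4×10³/560 = 134.6 N/mm.
Moment M = P × e = 75.4×10³ × 255 = 19227000 N·mm; bending f_b = M/S = 735.7 N/mm.
f_max = √(f_v² + f_b²) = √(134.6² + 735.7²) = 747.9 N/mm.
r_n/Ω = (1/2.0) × 0.6 × 550 × (0.707 × 6) = 699.9 N/mm → NOT adequate.

f_max ≈ 748 N/mm; NOT adequate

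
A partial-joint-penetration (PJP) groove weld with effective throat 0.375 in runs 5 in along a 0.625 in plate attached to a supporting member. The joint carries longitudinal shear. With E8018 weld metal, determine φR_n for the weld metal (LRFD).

E80XX → F_EXX = 80 ksi.
Effective throat (given) t_e = 0.375 in.
A_we = 0.375 × 5 = 1.875 in².
F_nw = 0.6 F_EXX = 48 ksi.
φR_n = 0.75 × 48 × 1.875 = 67.5 kip.

φR_n ≈ 67.5 kip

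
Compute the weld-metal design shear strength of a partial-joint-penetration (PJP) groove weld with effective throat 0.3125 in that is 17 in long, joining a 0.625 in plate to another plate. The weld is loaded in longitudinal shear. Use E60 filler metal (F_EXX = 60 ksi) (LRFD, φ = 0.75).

Effective throat (given) t_e = 0.3125 in.
A_we = 0.3125 × 17 = 5.312 in².
F_nw = 0.6 F_EXX = 36 ksi.
φR_n = 0.75 × 36 × 5.312 = 143.4 kip.

φR_n ≈ 143 kip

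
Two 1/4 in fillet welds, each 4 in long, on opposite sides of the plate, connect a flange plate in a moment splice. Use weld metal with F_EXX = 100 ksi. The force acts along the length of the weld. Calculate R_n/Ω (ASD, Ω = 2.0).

Effective throat t_e = 0.707 × 0.25 = 0.1767 in.
Total length L = 8 in; A_we = 0.1767 × 8 = 1.414 in².
F_nw = 0.6 F_EXX = 0.6 × 100 = 60 ksi.
R_n = 60 × 1.414 = 84.84 kip; R_n/Ω = 84.84/2.0 = 42.42 kip.

R_n/Ω ≈ 42.4 kip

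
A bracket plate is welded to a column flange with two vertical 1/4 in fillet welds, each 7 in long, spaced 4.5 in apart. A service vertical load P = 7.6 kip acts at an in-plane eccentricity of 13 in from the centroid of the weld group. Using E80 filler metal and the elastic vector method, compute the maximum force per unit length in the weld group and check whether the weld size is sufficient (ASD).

f_max ≈ 3.53 kip/in; adequate

E80XX → F_EXX = 80 ksi.
Total weld length L_w = 14 in. Treat welds as unit-width lines.
Polar moment about centroid: J = 2[d³/12 + d(b/2)²] = 2[7³/12 + 7×2.25²] = 128 in³.
Direct shear f_v = P/L_w = 7.6 / 14 = 0.5429 kip/in (vertical).
Torsion M = P·e = 7.6 × 13 = 98.8 kip·in.
Critical point at (x, y) = (2.25, 3.5) from centroid. f_tx = M·y/J = 2.701 kip/in; f_ty = M·x/J = 1.736 kip/in.
Resultant f_max = √[f_tx² + (f_v + f_ty)²] = √[2.701² + (0.5429 + 1.736)²] = 3.534 kip/in.
Capacity per unit length: r_n/Ω = (1/2.0) × 0.6 × 80 × (0.707 × 0.25) = 4.242 kip/in.
3.534 ≤ 4.242 → adequate.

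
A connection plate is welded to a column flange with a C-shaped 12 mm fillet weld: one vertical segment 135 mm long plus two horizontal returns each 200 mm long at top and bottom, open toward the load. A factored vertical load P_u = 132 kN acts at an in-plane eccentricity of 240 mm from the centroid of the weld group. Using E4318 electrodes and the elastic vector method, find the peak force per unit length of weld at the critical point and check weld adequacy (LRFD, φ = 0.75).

f_max ≈ 1250 N/mm; adequate

E43XX → F_EXX = 430 MPa.
Total weld length L_w = 535 mm. Treat welds as unit-width lines.
Centroid: x̄ = 2×200×100 / 535 = 74.77 mm from the vertical weld.
Polar moment about centroid: J = I_x + I_y = [135³/12 + 2×200×67.5²] + [135×74.77² + 2(200³/12 + 200×25.23²)] = 4370000 mm³.
Direct shear f_v = P/L_w = 132×10³ / 535 = 246.7 N/mm (vertical).
Torsion M = P·e = 132×10³ × 240 = 31680000 N·mm.
Critical point at (x, y) = (125.2, 67.5) from centroid. f_tx = M·y/J = 489.3 N/mm; f_ty = M·x/J = 907.8 N/mm.
Resultant f_max = √[f_tx² + (f_v + f_ty)²] = √[489.3² + (246.7 + 907.8)²] = 1254 N/mm.
Capacity per unit length: φr_n = 0.75 × 0.6 × 430 × (0.707 × 12) = 1642 N/mm.
1254 ≤ 1642 → adequate.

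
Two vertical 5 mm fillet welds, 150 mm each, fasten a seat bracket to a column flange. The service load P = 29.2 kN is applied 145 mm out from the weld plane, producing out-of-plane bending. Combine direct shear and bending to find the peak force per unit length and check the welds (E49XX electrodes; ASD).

f_max ≈ 573 N/mm; NOT adequate

E49XX → F_EXX = 490 MPa.
L_w = 2 × 150 = 300 mm; section modulus (unit throat) S = 2 × L²/6 = 7500 mm².
Direct shear f_v = P/L_w = 29.2×10³/300 = 97.33 N/mm.
Moment M = P × e = 29.2×10³ × 145 = 4234000 N·mm; bending f_b = M/S = 564.5 N/mm.
f_max = √(f_v² + f_b²) = √(97.33² + 564.5²) = 572.9 N/mm.
r_n/Ω = (1/2.0) × 0.6 × 490 × (0.707 × 5) = 519.6 N/mm → NOT adequate.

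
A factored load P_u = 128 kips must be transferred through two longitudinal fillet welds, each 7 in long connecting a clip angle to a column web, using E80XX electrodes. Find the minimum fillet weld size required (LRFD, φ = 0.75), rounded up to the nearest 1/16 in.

E80XX → F_EXX = 80 ksi.
Total weld length L = 14 in.
Required throat t_e = P_u / (φ × 0.6 F_EXX × L) = 128 / (0.75 × 0.6 × 80 × 14) = 0.254 in.
Required leg w = t_e / 0.707 = 0.3592 in → use 3/8 in.

w = 3/8 in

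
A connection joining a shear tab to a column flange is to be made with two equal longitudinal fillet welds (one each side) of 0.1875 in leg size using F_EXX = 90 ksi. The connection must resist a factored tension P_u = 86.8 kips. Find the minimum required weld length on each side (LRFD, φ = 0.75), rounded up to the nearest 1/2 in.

L = 8.5 in on each side

Throat t_e = 0.707 × 0.1875 = 0.1326 in.
φr_n = 0.75 × 0.6 × 90 × 0.1326 = 5.369 kips/in.
L_req = P_u / φr_n = 86.8 / 5.369 = 16.17 in total.
Per side: 16.17 / 2 = 8.084 in.
Round up → use L = 8.5 in on each side.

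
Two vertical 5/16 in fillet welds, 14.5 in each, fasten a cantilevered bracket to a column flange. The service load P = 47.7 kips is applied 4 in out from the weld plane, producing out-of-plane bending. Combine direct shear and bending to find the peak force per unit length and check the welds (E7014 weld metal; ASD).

E70XX → F_EXX = 70 ksi.
L_w = 2 × 14.5 = 29 in; section modulus (unit throat) S = 2 × L²/6 = 70.08 in².
Direct shear f_v = P/L_w = 47.7/29 = 1.645 kip/in.
Moment M = P × e = 47.7 × 4 = 190.8 kip·in; bending f_b = M/S = 2.722 kip/in.
f_max = √(f_v² + f_b²) = √(1.645² + 2.722²) = 3.181 kip/in.
r_n/Ω = (1/2.0) × 0.6 × 70 × (0.707 × 0.3125) = 4.64 kip/in → adequate.

f_max ≈ 3.18 kip/in; adequate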